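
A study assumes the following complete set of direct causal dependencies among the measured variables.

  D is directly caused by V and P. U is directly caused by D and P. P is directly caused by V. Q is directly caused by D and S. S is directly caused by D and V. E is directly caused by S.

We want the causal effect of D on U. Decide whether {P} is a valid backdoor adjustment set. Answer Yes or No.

Backdoor paths from D to U (paths whose first edge points into D):
  P1: D <- V -> P -> U
  P2: D <- P -> U
Condition 1 (no descendant of D in the set): holds — descendants of D are {E, Q, S, U}; none are in {P}.
Condition 2 (every backdoor path blocked by {P}):
  P1: blocked at chain node P ∈ conditioning set.
  P2: blocked at fork node P ∈ conditioning set.
{P} satisfies the backdoor criterion.

Yes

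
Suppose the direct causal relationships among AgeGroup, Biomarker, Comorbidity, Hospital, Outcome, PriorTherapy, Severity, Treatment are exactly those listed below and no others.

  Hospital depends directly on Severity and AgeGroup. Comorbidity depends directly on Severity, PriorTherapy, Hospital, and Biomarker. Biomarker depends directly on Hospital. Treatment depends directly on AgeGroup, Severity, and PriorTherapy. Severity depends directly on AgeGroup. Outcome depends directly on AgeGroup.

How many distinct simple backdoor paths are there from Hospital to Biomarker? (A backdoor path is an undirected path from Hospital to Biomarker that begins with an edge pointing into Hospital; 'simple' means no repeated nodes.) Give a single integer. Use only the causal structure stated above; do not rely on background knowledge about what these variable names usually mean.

A backdoor path from Hospital to Biomarker is any simple undirected path whose first edge points into Hospital (i.e. leaves Hospital via a parent).
Parents of Hospital: {AgeGroup, Severity}.
Enumerating:
  P1: Hospital <- AgeGroup -> Severity -> Treatment <- PriorTherapy -> Comorbidity <- Biomarker
  P2: Hospital <- AgeGroup -> Severity -> Comorbidity <- Biomarker
  P3: Hospital <- AgeGroup -> Treatment <- Severity -> Comorbidity <- Biomarker
  P4: Hospital <- AgeGroup -> Treatment <- PriorTherapy -> Comorbidity <- Biomarker
  P5: Hospital <- Severity <- AgeGroup -> Treatment <- PriorTherapy -> Comorbidity <- Biomarker
  P6: Hospital <- Severity -> Treatment <- PriorTherapy -> Comorbidity <- Biomarker
  P7: Hospital <- Severity -> Comorbidity <- Biomarker
That exhausts the simple backdoor paths. Count: 7.

7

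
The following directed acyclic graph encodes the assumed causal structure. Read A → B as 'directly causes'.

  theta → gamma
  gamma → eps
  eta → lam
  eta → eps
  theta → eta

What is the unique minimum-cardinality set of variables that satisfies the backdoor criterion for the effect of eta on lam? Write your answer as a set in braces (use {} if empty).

Variables eligible for adjustment (non-descendants of eta, excluding eta and lam): {gamma, theta}.
Backdoor paths from eta to lam:
  (none)
With no backdoor paths the empty set already satisfies the criterion, and it is trivially minimal.

{}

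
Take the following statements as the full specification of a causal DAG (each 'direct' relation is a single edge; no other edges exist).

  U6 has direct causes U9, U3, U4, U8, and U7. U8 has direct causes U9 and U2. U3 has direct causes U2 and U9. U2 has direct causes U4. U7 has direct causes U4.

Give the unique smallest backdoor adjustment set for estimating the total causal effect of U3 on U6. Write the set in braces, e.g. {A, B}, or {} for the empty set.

{U2, U9}

Variables eligible for adjustment (non-descendants of U3, excluding U3 and U6): {U2, U4, U7, U8, U9}.
Backdoor paths from U3 to U6:
  P1: U3 <- U9 -> U8 <- U2 <- U4 -> U7 -> U6
  P2: U3 <- U9 -> U8 <- U2 <- U4 -> U6
  P3: U3 <- U9 -> U8 -> U6
  P4: U3 <- U9 -> U6
  P5: U3 <- U2 <- U4 -> U7 -> U6
  P6: U3 <- U2 <- U4 -> U6
  P7: U3 <- U2 -> U8 <- U9 -> U6
  P8: U3 <- U2 -> U8 -> U6
The empty set is not sufficient: P3 (U3 <- U9 -> U8 -> U6) has no collider blocking it and no conditioned non-collider, so it is open.
Try {U2, U9}:
  P1: blocked at fork node U9 ∈ conditioning set.
  P2: blocked at fork node U9 ∈ conditioning set.
  P3: blocked at fork node U9 ∈ conditioning set.
  P4: blocked at fork node U9 ∈ conditioning set.
  P5: blocked at chain node U2 ∈ conditioning set.
  P6: blocked at chain node U2 ∈ conditioning set.
  P7: blocked at fork node U2 ∈ conditioning set.
  P8: blocked at fork node U2 ∈ conditioning set.
{U2, U9} contains no descendant of U3 and blocks every backdoor path.
Every element of {U2, U9} is needed (dropping U2 leaves P5 open; dropping U9 leaves P3 open), so no proper subset is valid.
Among all size-2 subsets of the eligible variables, only {U2, U9} blocks every backdoor path, so it is the unique smallest valid adjustment set.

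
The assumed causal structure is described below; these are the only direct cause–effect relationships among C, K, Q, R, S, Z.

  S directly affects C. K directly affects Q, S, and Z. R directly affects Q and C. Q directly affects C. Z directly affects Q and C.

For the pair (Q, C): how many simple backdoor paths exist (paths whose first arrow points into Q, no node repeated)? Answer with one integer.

5

A backdoor path from Q to C is any simple undirected path whose first edge points into Q (i.e. leaves Q via a parent).
Parents of Q: {K, R, Z}.
Enumerating:
  P1: Q <- K -> Z -> C
  P2: Q <- K -> S -> C
  P3: Q <- Z <- K -> S -> C
  P4: Q <- Z -> C
  P5: Q <- R -> C
That exhausts the simple backdoor paths. Count: 5.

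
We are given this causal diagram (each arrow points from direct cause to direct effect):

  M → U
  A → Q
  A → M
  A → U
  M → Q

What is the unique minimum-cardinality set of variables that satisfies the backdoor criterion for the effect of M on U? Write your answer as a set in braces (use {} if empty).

Variables eligible for adjustment (non-descendants of M, excluding M and U): {A}.
Backdoor paths from M to U:
  P1: M <- A -> U
The empty set is not sufficient: P1 (M <- A -> U) has no collider blocking it and no conditioned non-collider, so it is open.
Try {A}:
  P1: blocked at fork node A ∈ conditioning set.
{A} contains no descendant of M and blocks every backdoor path.
{A} is the unique smallest valid adjustment set.

{A}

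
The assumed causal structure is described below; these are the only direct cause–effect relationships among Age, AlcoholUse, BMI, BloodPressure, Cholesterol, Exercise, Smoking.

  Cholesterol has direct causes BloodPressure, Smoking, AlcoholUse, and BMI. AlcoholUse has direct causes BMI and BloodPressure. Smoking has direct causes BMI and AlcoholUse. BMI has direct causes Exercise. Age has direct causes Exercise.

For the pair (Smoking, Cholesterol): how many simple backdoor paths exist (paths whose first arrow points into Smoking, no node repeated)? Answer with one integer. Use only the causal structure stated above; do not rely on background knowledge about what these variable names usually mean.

6

A backdoor path from Smoking to Cholesterol is any simple undirected path whose first edge points into Smoking (i.e. leaves Smoking via a parent).
Parents of Smoking: {AlcoholUse, BMI}.
Enumerating:
  P1: Smoking <- BMI -> AlcoholUse <- BloodPressure -> Cholesterol
  P2: Smoking <- BMI -> AlcoholUse -> Cholesterol
  P3: Smoking <- BMI -> Cholesterol
  P4: Smoking <- AlcoholUse <- BloodPressure -> Cholesterol
  P5: Smoking <- AlcoholUse <- BMI -> Cholesterol
  P6: Smoking <- AlcoholUse -> Cholesterol
That exhausts the simple backdoor paths. Count: 6.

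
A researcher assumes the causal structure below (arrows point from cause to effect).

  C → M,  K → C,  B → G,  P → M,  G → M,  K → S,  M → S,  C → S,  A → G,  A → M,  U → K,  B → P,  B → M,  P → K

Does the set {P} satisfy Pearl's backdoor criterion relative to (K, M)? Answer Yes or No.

Backdoor paths from K to M (paths whose first edge points into K):
  P1: K <- P <- B -> G <- A -> M
  P2: K <- P <- B -> G -> M
  P3: K <- P <- B -> M
  P4: K <- P -> M
Condition 1 (no descendant of K in the set): holds — descendants of K are {C, M, S}; none are in {P}.
Condition 2 (every backdoor path blocked by {P}):
  P1: blocked at chain node P ∈ conditioning set.
  P2: blocked at chain node P ∈ conditioning set.
  P3: blocked at chain node P ∈ conditioning set.
  P4: blocked at fork node P ∈ conditioning set.
{P} satisfies the backdoor criterion.

Yes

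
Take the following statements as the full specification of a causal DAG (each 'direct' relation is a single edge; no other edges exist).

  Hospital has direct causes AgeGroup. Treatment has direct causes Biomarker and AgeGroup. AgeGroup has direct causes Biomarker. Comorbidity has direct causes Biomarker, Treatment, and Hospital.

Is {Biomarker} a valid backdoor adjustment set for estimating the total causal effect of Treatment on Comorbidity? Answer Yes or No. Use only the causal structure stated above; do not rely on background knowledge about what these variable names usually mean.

Backdoor paths from Treatment to Comorbidity (paths whose first edge points into Treatment):
  P1: Treatment <- Biomarker -> AgeGroup -> Hospital -> Comorbidity
  P2: Treatment <- Biomarker -> Comorbidity
  P3: Treatment <- AgeGroup <- Biomarker -> Comorbidity
  P4: Treatment <- AgeGroup -> Hospital -> Comorbidity
Condition 1 (no descendant of Treatment in the set): holds — descendants of Treatment are {Comorbidity}; none are in {Biomarker}.
Condition 2 (every backdoor path blocked by {Biomarker}):
  P1: blocked at fork node Biomarker ∈ conditioning set.
  P2: blocked at fork node Biomarker ∈ conditioning set.
  P3: blocked at fork node Biomarker ∈ conditioning set.
  P4: open — no interior node is in the conditioning set.
{Biomarker} does not satisfy the backdoor criterion.

No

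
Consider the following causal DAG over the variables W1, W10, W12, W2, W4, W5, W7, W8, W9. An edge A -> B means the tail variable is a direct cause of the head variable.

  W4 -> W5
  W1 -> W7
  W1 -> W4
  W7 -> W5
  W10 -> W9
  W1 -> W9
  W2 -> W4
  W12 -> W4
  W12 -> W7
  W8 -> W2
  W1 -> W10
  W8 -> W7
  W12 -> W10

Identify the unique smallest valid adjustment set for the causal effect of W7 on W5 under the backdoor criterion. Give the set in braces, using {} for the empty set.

Variables eligible for adjustment (non-descendants of W7, excluding W7 and W5): {W1, W10, W12, W2, W4, W8, W9}.
Backdoor paths from W7 to W5:
  P1: W7 <- W12 -> W4 -> W5
  P2: W7 <- W12 -> W10 <- W1 -> W4 -> W5
  P3: W7 <- W12 -> W10 -> W9 <- W1 -> W4 -> W5
  P4: W7 <- W8 -> W2 -> W4 -> W5
  P5: W7 <- W1 -> W4 -> W5
  P6: W7 <- W1 -> W10 <- W12 -> W4 -> W5
  P7: W7 <- W1 -> W9 <- W10 <- W12 -> W4 -> W5
The empty set is not sufficient: P1 (W7 <- W12 -> W4 -> W5) has no collider blocking it and no conditioned non-collider, so it is open.
Try {W4}:
  P1: blocked at chain node W4 ∈ conditioning set.
  P2: blocked at collider W10 (neither it nor any descendant is in the conditioning set).
  P3: blocked at collider W9 (neither it nor any descendant is in the conditioning set).
  P4: blocked at chain node W4 ∈ conditioning set.
  P5: blocked at chain node W4 ∈ conditioning set.
  P6: blocked at collider W10 (neither it nor any descendant is in the conditioning set).
  P7: blocked at collider W9 (neither it nor any descendant is in the conditioning set).
{W4} contains no descendant of W7 and blocks every backdoor path.
No other singleton works — e.g. {W12} leaves P4 open — so {W4} is the unique smallest valid adjustment set.

{W4}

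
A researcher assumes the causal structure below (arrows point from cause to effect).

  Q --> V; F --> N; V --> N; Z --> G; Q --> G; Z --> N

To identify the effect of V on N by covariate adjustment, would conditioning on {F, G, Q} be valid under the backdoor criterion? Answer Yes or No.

Yes

Backdoor paths from V to N (paths whose first edge points into V):
  P1: V <- Q -> G <- Z -> N
Condition 1 (no descendant of V in the set): holds — descendants of V are {N}; none are in {F, G, Q}.
Condition 2 (every backdoor path blocked by {F, G, Q}):
  P1: blocked at fork node Q ∈ conditioning set.
{F, G, Q} satisfies the backdoor criterion.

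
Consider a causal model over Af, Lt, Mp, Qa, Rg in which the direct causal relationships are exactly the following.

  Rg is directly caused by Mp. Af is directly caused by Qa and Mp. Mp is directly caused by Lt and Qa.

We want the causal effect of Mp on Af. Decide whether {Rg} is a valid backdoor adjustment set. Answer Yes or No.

No

Backdoor paths from Mp to Af (paths whose first edge points into Mp):
  P1: Mp <- Qa -> Af
Condition 1 (no descendant of Mp in the set): FAILS — Rg is a descendant of Mp.
Condition 2 (every backdoor path blocked by {Rg}):
  P1: open — no interior node is in the conditioning set.
{Rg} does not satisfy the backdoor criterion.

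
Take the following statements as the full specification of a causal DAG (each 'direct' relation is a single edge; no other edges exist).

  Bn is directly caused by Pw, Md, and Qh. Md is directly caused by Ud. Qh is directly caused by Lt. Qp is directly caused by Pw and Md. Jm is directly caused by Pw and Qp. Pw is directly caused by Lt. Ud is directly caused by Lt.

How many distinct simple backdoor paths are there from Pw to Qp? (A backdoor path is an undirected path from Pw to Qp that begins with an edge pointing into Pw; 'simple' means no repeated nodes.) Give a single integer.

A backdoor path from Pw to Qp is any simple undirected path whose first edge points into Pw (i.e. leaves Pw via a parent).
Parents of Pw: {Lt}.
Enumerating:
  P1: Pw <- Lt -> Qh -> Bn <- Md -> Qp
  P2: Pw <- Lt -> Ud -> Md -> Qp
That exhausts the simple backdoor paths. Count: 2.

2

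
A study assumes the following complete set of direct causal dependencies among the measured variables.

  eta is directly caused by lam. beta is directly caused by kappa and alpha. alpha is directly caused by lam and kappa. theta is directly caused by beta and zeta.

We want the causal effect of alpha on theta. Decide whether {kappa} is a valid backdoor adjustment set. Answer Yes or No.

Yes

Backdoor paths from alpha to theta (paths whose first edge points into alpha):
  P1: alpha <- kappa -> beta -> theta
Condition 1 (no descendant of alpha in the set): holds — descendants of alpha are {beta, theta}; none are in {kappa}.
Condition 2 (every backdoor path blocked by {kappa}):
  P1: blocked at fork node kappa ∈ conditioning set.
{kappa} satisfies the backdoor criterion.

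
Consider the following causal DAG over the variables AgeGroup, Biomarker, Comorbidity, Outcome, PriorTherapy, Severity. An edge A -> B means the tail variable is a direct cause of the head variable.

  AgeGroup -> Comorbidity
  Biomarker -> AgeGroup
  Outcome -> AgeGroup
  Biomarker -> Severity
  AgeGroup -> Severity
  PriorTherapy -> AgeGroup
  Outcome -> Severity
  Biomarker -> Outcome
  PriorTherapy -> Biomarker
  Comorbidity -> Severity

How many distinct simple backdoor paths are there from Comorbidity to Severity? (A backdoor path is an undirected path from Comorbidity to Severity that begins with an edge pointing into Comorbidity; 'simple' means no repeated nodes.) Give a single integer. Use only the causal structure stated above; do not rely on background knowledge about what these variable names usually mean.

7

A backdoor path from Comorbidity to Severity is any simple undirected path whose first edge points into Comorbidity (i.e. leaves Comorbidity via a parent).
Parents of Comorbidity: {AgeGroup}.
Enumerating:
  P1: Comorbidity <- AgeGroup <- PriorTherapy -> Biomarker -> Outcome -> Severity
  P2: Comorbidity <- AgeGroup <- PriorTherapy -> Biomarker -> Severity
  P3: Comorbidity <- AgeGroup <- Biomarker -> Outcome -> Severity
  P4: Comorbidity <- AgeGroup <- Biomarker -> Severity
  P5: Comorbidity <- AgeGroup <- Outcome <- Biomarker -> Severity
  P6: Comorbidity <- AgeGroup <- Outcome -> Severity
  P7: Comorbidity <- AgeGroup -> Severity
That exhausts the simple backdoor paths. Count: 7.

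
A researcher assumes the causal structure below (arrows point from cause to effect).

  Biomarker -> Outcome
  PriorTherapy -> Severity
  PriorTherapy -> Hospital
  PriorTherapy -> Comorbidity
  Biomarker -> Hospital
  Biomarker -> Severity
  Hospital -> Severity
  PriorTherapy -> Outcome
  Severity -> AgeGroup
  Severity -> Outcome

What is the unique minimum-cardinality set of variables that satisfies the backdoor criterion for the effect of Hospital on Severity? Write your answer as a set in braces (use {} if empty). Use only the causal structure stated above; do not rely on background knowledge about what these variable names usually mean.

{Biomarker, PriorTherapy}

Variables eligible for adjustment (non-descendants of Hospital, excluding Hospital and Severity): {Biomarker, Comorbidity, PriorTherapy}.
Backdoor paths from Hospital to Severity:
  P1: Hospital <- Biomarker -> Severity
  P2: Hospital <- Biomarker -> Outcome <- PriorTherapy -> Severity
  P3: Hospital <- Biomarker -> Outcome <- Severity
  P4: Hospital <- PriorTherapy -> Severity
  P5: Hospital <- PriorTherapy -> Outcome <- Biomarker -> Severity
  P6: Hospital <- PriorTherapy -> Outcome <- Severity
The empty set is not sufficient: P1 (Hospital <- Biomarker -> Severity) has no collider blocking it and no conditioned non-collider, so it is open.
Try {Biomarker, PriorTherapy}:
  P1: blocked at fork node Biomarker ∈ conditioning set.
  P2: blocked at fork node Biomarker ∈ conditioning set.
  P3: blocked at fork node Biomarker ∈ conditioning set.
  P4: blocked at fork node PriorTherapy ∈ conditioning set.
  P5: blocked at fork node PriorTherapy ∈ conditioning set.
  P6: blocked at fork node PriorTherapy ∈ conditioning set.
{Biomarker, PriorTherapy} contains no descendant of Hospital and blocks every backdoor path.
Every element of {Biomarker, PriorTherapy} is needed (dropping Biomarker leaves P1 open; dropping PriorTherapy leaves P4 open), so no proper subset is valid.
Among all size-2 subsets of the eligible variables, only {Biomarker, PriorTherapy} blocks every backdoor path, so it is the unique smallest valid adjustment set.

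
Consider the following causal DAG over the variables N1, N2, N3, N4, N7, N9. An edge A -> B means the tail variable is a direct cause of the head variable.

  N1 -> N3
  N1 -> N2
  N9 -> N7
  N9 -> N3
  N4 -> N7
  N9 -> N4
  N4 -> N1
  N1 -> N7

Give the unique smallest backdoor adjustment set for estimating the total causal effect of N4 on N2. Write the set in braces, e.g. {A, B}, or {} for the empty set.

{}

Variables eligible for adjustment (non-descendants of N4, excluding N4 and N2): {N9}.
Backdoor paths from N4 to N2:
  P1: N4 <- N9 -> N3 <- N1 -> N2
  P2: N4 <- N9 -> N7 <- N1 -> N2
Each backdoor path contains an unconditioned collider, so every path is already blocked with the empty conditioning set:
  P1: blocked at collider N3 (neither it nor any descendant is in the conditioning set).
  P2: blocked at collider N7 (neither it nor any descendant is in the conditioning set).
The empty set is therefore the unique smallest valid set.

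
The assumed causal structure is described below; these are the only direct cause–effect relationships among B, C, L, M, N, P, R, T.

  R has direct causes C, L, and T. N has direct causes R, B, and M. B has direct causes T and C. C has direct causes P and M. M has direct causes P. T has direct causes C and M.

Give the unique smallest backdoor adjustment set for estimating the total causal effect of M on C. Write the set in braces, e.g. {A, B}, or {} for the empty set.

{P}

Variables eligible for adjustment (non-descendants of M, excluding M and C): {L, P}.
Backdoor paths from M to C:
  P1: M <- P -> C
The empty set is not sufficient: P1 (M <- P -> C) has no collider blocking it and no conditioned non-collider, so it is open.
Try {P}:
  P1: blocked at fork node P ∈ conditioning set.
{P} contains no descendant of M and blocks every backdoor path.
No other singleton works — e.g. {L} leaves P1 open — so {P} is the unique smallest valid adjustment set.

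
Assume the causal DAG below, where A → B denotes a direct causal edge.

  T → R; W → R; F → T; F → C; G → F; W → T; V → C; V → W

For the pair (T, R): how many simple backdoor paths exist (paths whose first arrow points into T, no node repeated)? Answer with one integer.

2

A backdoor path from T to R is any simple undirected path whose first edge points into T (i.e. leaves T via a parent).
Parents of T: {F, W}.
Enumerating:
  P1: T <- F -> C <- V -> W -> R
  P2: T <- W -> R
That exhausts the simple backdoor paths. Count: 2.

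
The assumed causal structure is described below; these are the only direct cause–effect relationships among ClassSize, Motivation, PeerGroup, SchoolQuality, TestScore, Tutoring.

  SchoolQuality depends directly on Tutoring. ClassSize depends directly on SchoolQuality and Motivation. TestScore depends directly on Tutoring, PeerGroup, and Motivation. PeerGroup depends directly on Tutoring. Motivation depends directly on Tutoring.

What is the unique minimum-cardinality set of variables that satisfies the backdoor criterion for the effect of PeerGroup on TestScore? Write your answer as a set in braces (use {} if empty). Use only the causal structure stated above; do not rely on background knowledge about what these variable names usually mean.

Variables eligible for adjustment (non-descendants of PeerGroup, excluding PeerGroup and TestScore): {ClassSize, Motivation, SchoolQuality, Tutoring}.
Backdoor paths from PeerGroup to TestScore:
  P1: PeerGroup <- Tutoring -> SchoolQuality -> ClassSize <- Motivation -> TestScore
  P2: PeerGroup <- Tutoring -> Motivation -> TestScore
  P3: PeerGroup <- Tutoring -> TestScore
The empty set is not sufficient: P2 (PeerGroup <- Tutoring -> Motivation -> TestScore) has no collider blocking it and no conditioned non-collider, so it is open.
Try {Tutoring}:
  P1: blocked at fork node Tutoring ∈ conditioning set.
  P2: blocked at fork node Tutoring ∈ conditioning set.
  P3: blocked at fork node Tutoring ∈ conditioning set.
{Tutoring} contains no descendant of PeerGroup and blocks every backdoor path.
No other singleton works — e.g. {SchoolQuality} leaves P2 open — so {Tutoring} is the unique smallest valid adjustment set.

{Tutoring}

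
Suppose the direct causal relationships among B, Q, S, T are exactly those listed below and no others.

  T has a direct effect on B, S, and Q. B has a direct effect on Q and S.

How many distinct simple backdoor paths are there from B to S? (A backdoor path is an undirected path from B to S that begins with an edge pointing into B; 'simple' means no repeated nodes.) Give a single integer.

1

A backdoor path from B to S is any simple undirected path whose first edge points into B (i.e. leaves B via a parent).
Parents of B: {T}.
Enumerating:
  P1: B <- T -> S
That exhausts the simple backdoor paths. Count: 1.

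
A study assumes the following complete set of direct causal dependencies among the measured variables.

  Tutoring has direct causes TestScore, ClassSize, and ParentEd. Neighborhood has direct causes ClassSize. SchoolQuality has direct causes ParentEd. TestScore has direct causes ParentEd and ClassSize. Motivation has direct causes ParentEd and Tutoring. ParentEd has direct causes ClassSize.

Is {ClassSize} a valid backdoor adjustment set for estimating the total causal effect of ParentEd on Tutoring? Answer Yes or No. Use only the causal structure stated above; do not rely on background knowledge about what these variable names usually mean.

Backdoor paths from ParentEd to Tutoring (paths whose first edge points into ParentEd):
  P1: ParentEd <- ClassSize -> TestScore -> Tutoring
  P2: ParentEd <- ClassSize -> Tutoring
Condition 1 (no descendant of ParentEd in the set): holds — descendants of ParentEd are {Motivation, SchoolQuality, TestScore, Tutoring}; none are in {ClassSize}.
Condition 2 (every backdoor path blocked by {ClassSize}):
  P1: blocked at fork node ClassSize ∈ conditioning set.
  P2: blocked at fork node ClassSize ∈ conditioning set.
{ClassSize} satisfies the backdoor criterion.

Yes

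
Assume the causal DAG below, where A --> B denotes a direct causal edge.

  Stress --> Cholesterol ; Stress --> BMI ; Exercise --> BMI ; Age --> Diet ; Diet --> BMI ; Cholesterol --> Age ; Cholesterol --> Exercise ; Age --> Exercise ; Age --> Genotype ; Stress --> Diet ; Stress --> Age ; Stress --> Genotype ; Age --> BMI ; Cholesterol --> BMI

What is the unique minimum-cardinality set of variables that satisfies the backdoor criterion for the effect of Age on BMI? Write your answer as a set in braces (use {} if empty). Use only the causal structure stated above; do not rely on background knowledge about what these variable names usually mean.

{Cholesterol, Stress}

Variables eligible for adjustment (non-descendants of Age, excluding Age and BMI): {Cholesterol, Stress}.
Backdoor paths from Age to BMI:
  P1: Age <- Stress -> Cholesterol -> Exercise -> BMI
  P2: Age <- Stress -> Cholesterol -> BMI
  P3: Age <- Stress -> Diet -> BMI
  P4: Age <- Stress -> BMI
  P5: Age <- Cholesterol <- Stress -> Diet -> BMI
  P6: Age <- Cholesterol <- Stress -> BMI
  P7: Age <- Cholesterol -> Exercise -> BMI
  P8: Age <- Cholesterol -> BMI
The empty set is not sufficient: P1 (Age <- Stress -> Cholesterol -> Exercise -> BMI) has no collider blocking it and no conditioned non-collider, so it is open.
Try {Cholesterol, Stress}:
  P1: blocked at fork node Stress ∈ conditioning set.
  P2: blocked at fork node Stress ∈ conditioning set.
  P3: blocked at fork node Stress ∈ conditioning set.
  P4: blocked at fork node Stress ∈ conditioning set.
  P5: blocked at chain node Cholesterol ∈ conditioning set.
  P6: blocked at chain node Cholesterol ∈ conditioning set.
  P7: blocked at fork node Cholesterol ∈ conditioning set.
  P8: blocked at fork node Cholesterol ∈ conditioning set.
{Cholesterol, Stress} contains no descendant of Age and blocks every backdoor path.
Every element of {Cholesterol, Stress} is needed (dropping Cholesterol leaves P7 open; dropping Stress leaves P3 open), so no proper subset is valid.
Among all size-2 subsets of the eligible variables, only {Cholesterol, Stress} blocks every backdoor path, so it is the unique smallest valid adjustment set.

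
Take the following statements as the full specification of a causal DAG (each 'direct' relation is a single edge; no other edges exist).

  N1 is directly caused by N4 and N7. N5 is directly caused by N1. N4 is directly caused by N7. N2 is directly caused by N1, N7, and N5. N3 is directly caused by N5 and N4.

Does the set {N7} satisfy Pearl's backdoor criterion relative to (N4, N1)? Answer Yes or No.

Yes

Backdoor paths from N4 to N1 (paths whose first edge points into N4):
  P1: N4 <- N7 -> N1
  P2: N4 <- N7 -> N2 <- N1
  P3: N4 <- N7 -> N2 <- N5 <- N1
Condition 1 (no descendant of N4 in the set): holds — descendants of N4 are {N1, N2, N3, N5}; none are in {N7}.
Condition 2 (every backdoor path blocked by {N7}):
  P1: blocked at fork node N7 ∈ conditioning set.
  P2: blocked at fork node N7 ∈ conditioning set.
  P3: blocked at fork node N7 ∈ conditioning set.
{N7} satisfies the backdoor criterion.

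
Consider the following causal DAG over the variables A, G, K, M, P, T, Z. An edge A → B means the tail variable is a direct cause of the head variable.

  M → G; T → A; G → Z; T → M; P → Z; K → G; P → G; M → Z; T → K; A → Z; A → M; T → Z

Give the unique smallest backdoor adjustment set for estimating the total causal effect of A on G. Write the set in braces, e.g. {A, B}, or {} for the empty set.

{T}

Variables eligible for adjustment (non-descendants of A, excluding A and G): {K, P, T}.
Backdoor paths from A to G:
  P1: A <- T -> K -> G
  P2: A <- T -> M -> G
  P3: A <- T -> M -> Z <- P -> G
  P4: A <- T -> M -> Z <- G
  P5: A <- T -> Z <- M -> G
  P6: A <- T -> Z <- P -> G
  P7: A <- T -> Z <- G
The empty set is not sufficient: P1 (A <- T -> K -> G) has no collider blocking it and no conditioned non-collider, so it is open.
Try {T}:
  P1: blocked at fork node T ∈ conditioning set.
  P2: blocked at fork node T ∈ conditioning set.
  P3: blocked at fork node T ∈ conditioning set.
  P4: blocked at fork node T ∈ conditioning set.
  P5: blocked at fork node T ∈ conditioning set.
  P6: blocked at fork node T ∈ conditioning set.
  P7: blocked at fork node T ∈ conditioning set.
{T} contains no descendant of A and blocks every backdoor path.
No other singleton works — e.g. {K} leaves P2 open — so {T} is the unique smallest valid adjustment set.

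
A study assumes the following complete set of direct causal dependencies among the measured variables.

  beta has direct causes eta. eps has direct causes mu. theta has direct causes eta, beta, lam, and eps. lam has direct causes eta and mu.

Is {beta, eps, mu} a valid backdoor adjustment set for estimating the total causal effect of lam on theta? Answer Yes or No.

Backdoor paths from lam to theta (paths whose first edge points into lam):
  P1: lam <- eta -> beta -> theta
  P2: lam <- eta -> theta
  P3: lam <- mu -> eps -> theta
Condition 1 (no descendant of lam in the set): holds — descendants of lam are {theta}; none are in {beta, eps, mu}.
Condition 2 (every backdoor path blocked by {beta, eps, mu}):
  P1: blocked at chain node beta ∈ conditioning set.
  P2: open — no interior node is in the conditioning set.
  P3: blocked at fork node mu ∈ conditioning set.
{beta, eps, mu} does not satisfy the backdoor criterion.

No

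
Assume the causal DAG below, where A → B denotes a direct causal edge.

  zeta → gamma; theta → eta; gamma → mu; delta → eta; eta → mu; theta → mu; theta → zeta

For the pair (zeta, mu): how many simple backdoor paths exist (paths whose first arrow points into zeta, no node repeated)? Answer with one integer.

2

A backdoor path from zeta to mu is any simple undirected path whose first edge points into zeta (i.e. leaves zeta via a parent).
Parents of zeta: {theta}.
Enumerating:
  P1: zeta <- theta -> eta -> mu
  P2: zeta <- theta -> mu
That exhausts the simple backdoor paths. Count: 2.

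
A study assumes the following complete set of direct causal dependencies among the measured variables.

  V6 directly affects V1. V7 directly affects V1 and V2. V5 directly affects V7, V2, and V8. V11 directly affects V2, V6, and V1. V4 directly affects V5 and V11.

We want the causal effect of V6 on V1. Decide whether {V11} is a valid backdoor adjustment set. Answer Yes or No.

Backdoor paths from V6 to V1 (paths whose first edge points into V6):
  P1: V6 <- V11 <- V4 -> V5 -> V7 -> V1
  P2: V6 <- V11 <- V4 -> V5 -> V2 <- V7 -> V1
  P3: V6 <- V11 -> V1
  P4: V6 <- V11 -> V2 <- V5 -> V7 -> V1
  P5: V6 <- V11 -> V2 <- V7 -> V1
Condition 1 (no descendant of V6 in the set): holds — descendants of V6 are {V1}; none are in {V11}.
Condition 2 (every backdoor path blocked by {V11}):
  P1: blocked at chain node V11 ∈ conditioning set.
  P2: blocked at chain node V11 ∈ conditioning set.
  P3: blocked at fork node V11 ∈ conditioning set.
  P4: blocked at fork node V11 ∈ conditioning set.
  P5: blocked at fork node V11 ∈ conditioning set.
{V11} satisfies the backdoor criterion.

Yes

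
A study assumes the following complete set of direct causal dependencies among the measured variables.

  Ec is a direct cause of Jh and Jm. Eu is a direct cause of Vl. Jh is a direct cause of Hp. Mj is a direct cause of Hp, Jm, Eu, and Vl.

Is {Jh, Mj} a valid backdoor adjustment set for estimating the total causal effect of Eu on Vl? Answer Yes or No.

Backdoor paths from Eu to Vl (paths whose first edge points into Eu):
  P1: Eu <- Mj -> Vl
Condition 1 (no descendant of Eu in the set): holds — descendants of Eu are {Vl}; none are in {Jh, Mj}.
Condition 2 (every backdoor path blocked by {Jh, Mj}):
  P1: blocked at fork node Mj ∈ conditioning set.
{Jh, Mj} satisfies the backdoor criterion.

Yes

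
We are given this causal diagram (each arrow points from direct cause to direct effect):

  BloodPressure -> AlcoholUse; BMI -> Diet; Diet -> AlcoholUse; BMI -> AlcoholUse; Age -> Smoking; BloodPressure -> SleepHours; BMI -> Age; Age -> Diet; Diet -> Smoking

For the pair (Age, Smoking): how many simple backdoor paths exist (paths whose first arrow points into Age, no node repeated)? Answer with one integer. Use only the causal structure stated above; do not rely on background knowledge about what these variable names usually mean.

A backdoor path from Age to Smoking is any simple undirected path whose first edge points into Age (i.e. leaves Age via a parent).
Parents of Age: {BMI}.
Enumerating:
  P1: Age <- BMI -> Diet -> Smoking
  P2: Age <- BMI -> AlcoholUse <- Diet -> Smoking
That exhausts the simple backdoor paths. Count: 2.

2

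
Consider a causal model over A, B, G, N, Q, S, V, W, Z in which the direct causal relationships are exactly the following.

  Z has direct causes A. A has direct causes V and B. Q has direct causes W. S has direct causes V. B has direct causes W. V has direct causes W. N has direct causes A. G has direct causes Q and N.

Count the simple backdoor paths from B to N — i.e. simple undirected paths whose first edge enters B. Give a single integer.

2

A backdoor path from B to N is any simple undirected path whose first edge points into B (i.e. leaves B via a parent).
Parents of B: {W}.
Enumerating:
  P1: B <- W -> Q -> G <- N
  P2: B <- W -> V -> A -> N
That exhausts the simple backdoor paths. Count: 2.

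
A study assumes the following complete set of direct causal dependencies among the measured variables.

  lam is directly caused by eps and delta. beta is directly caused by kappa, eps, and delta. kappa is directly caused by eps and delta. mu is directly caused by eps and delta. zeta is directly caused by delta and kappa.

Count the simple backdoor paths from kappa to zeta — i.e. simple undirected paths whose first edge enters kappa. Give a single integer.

A backdoor path from kappa to zeta is any simple undirected path whose first edge points into kappa (i.e. leaves kappa via a parent).
Parents of kappa: {delta, eps}.
Enumerating:
  P1: kappa <- delta -> zeta
  P2: kappa <- eps -> mu <- delta -> zeta
  P3: kappa <- eps -> beta <- delta -> zeta
  P4: kappa <- eps -> lam <- delta -> zeta
That exhausts the simple backdoor paths. Count: 4.

4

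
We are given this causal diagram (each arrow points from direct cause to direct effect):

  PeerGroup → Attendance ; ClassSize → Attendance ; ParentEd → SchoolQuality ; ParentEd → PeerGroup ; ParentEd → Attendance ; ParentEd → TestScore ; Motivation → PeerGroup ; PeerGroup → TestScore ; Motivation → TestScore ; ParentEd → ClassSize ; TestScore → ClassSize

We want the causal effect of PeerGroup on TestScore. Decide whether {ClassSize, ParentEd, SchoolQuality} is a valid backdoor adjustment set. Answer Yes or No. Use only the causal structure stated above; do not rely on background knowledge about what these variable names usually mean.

Backdoor paths from PeerGroup to TestScore (paths whose first edge points into PeerGroup):
  P1: PeerGroup <- ParentEd -> TestScore
  P2: PeerGroup <- ParentEd -> ClassSize <- TestScore
  P3: PeerGroup <- ParentEd -> Attendance <- ClassSize <- TestScore
  P4: PeerGroup <- Motivation -> TestScore
Condition 1 (no descendant of PeerGroup in the set): FAILS — ClassSize is a descendant of PeerGroup.
Condition 2 (every backdoor path blocked by {ClassSize, ParentEd, SchoolQuality}):
  P1: blocked at fork node ParentEd ∈ conditioning set.
  P2: blocked at fork node ParentEd ∈ conditioning set.
  P3: blocked at fork node ParentEd ∈ conditioning set.
  P4: open — no interior node is in the conditioning set.
{ClassSize, ParentEd, SchoolQuality} does not satisfy the backdoor criterion.

No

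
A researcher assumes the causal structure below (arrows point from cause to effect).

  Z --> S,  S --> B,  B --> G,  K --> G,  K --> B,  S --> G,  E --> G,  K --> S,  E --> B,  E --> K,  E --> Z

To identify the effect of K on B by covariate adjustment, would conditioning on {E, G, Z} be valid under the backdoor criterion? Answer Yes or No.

Backdoor paths from K to B (paths whose first edge points into K):
  P1: K <- E -> Z -> S -> B
  P2: K <- E -> Z -> S -> G <- B
  P3: K <- E -> B
  P4: K <- E -> G <- S -> B
  P5: K <- E -> G <- B
Condition 1 (no descendant of K in the set): FAILS — G is a descendant of K.
Condition 2 (every backdoor path blocked by {E, G, Z}):
  P1: blocked at fork node E ∈ conditioning set.
  P2: blocked at fork node E ∈ conditioning set.
  P3: blocked at fork node E ∈ conditioning set.
  P4: blocked at fork node E ∈ conditioning set.
  P5: blocked at fork node E ∈ conditioning set.
{E, G, Z} does not satisfy the backdoor criterion.

No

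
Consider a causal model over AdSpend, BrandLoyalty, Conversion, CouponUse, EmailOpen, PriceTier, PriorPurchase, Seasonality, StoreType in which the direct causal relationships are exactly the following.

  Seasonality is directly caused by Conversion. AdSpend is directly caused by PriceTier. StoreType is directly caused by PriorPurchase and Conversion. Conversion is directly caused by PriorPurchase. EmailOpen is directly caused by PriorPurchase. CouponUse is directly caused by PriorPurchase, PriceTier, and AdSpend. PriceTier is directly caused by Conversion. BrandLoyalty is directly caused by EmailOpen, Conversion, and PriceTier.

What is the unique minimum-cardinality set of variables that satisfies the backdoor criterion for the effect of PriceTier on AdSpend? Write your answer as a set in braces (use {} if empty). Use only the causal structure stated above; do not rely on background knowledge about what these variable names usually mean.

Variables eligible for adjustment (non-descendants of PriceTier, excluding PriceTier and AdSpend): {Conversion, EmailOpen, PriorPurchase, Seasonality, StoreType}.
Backdoor paths from PriceTier to AdSpend:
  P1: PriceTier <- Conversion <- PriorPurchase -> CouponUse <- AdSpend
  P2: PriceTier <- Conversion -> BrandLoyalty <- EmailOpen <- PriorPurchase -> CouponUse <- AdSpend
  P3: PriceTier <- Conversion -> StoreType <- PriorPurchase -> CouponUse <- AdSpend
Each backdoor path contains an unconditioned collider, so every path is already blocked with the empty conditioning set:
  P1: blocked at collider CouponUse (neither it nor any descendant is in the conditioning set).
  P2: blocked at collider BrandLoyalty (neither it nor any descendant is in the conditioning set).
  P3: blocked at collider StoreType (neither it nor any descendant is in the conditioning set).
The empty set is therefore the unique smallest valid set.

{}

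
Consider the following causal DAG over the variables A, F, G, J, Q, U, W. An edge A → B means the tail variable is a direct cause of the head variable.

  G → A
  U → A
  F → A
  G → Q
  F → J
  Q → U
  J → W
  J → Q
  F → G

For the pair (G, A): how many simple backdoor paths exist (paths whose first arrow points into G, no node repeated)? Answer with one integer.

2

A backdoor path from G to A is any simple undirected path whose first edge points into G (i.e. leaves G via a parent).
Parents of G: {F}.
Enumerating:
  P1: G <- F -> J -> Q -> U -> A
  P2: G <- F -> A
That exhausts the simple backdoor paths. Count: 2.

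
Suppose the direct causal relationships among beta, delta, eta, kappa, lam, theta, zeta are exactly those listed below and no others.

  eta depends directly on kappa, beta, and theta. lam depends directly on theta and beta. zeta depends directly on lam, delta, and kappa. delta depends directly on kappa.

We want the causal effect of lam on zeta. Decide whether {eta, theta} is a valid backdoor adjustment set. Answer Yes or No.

Backdoor paths from lam to zeta (paths whose first edge points into lam):
  P1: lam <- beta -> eta <- kappa -> delta -> zeta
  P2: lam <- beta -> eta <- kappa -> zeta
  P3: lam <- theta -> eta <- kappa -> delta -> zeta
  P4: lam <- theta -> eta <- kappa -> zeta
Condition 1 (no descendant of lam in the set): holds — descendants of lam are {zeta}; none are in {eta, theta}.
Condition 2 (every backdoor path blocked by {eta, theta}):
  P1: open — collider(s) eta are conditioned on (or have a conditioned descendant) and no non-collider on the path is in the set.
  P2: open — collider(s) eta are conditioned on (or have a conditioned descendant) and no non-collider on the path is in the set.
  P3: blocked at fork node theta ∈ conditioning set.
  P4: blocked at fork node theta ∈ conditioning set.
{eta, theta} does not satisfy the backdoor criterion.

No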